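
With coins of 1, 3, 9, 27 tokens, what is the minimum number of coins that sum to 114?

114 − 4×27→6 − 2×3→0
Total coins = 4 + 2 = 6

6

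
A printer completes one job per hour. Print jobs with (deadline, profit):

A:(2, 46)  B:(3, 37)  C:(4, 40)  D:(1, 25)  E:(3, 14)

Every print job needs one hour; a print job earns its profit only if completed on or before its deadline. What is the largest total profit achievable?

148

Take jobs in profit order; each goes to the latest open slot no later than its deadline.
By profit: A(d2,46), C(d4,40), B(d3,37), D(d1,25), E(d3,14)
A→slot 2; C→slot 4; B→slot 3; D→slot 1; E skipped.
Profit = 25 + 46 + 37 + 40 = 148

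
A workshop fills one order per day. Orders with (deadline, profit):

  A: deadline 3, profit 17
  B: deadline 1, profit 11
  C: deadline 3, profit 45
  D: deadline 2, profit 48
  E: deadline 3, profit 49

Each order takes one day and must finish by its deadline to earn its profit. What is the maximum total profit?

Sort by profit descending; place each in the latest free slot ≤ its deadline.
By profit: E(d3,49), D(d2,48), C(d3,45), A(d3,17), B(d1,11)
E→slot 3; D→slot 2; C→slot 1; A skipped; B skipped.
Profit = 45 + 48 + 49 = 142

142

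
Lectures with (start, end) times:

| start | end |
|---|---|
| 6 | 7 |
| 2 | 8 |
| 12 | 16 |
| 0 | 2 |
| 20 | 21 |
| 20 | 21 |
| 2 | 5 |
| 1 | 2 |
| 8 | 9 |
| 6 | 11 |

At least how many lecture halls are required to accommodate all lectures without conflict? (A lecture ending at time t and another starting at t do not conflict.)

Count concurrent intervals with a sweep; the peak is the room count.
Events (time:±→running): 0:+→1 1:+→2 2:-→1 2:-→0 2:+→1 2:+→2 5:-→1 6:+→2 6:+→3 … peak 3.

3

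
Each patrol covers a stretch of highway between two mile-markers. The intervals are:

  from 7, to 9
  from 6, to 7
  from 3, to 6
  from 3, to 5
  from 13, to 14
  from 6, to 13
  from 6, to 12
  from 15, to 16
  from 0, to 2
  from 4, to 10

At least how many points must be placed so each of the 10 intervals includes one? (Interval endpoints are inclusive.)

5

Process intervals by earliest right end; each time one isn't hit yet, stab at its right endpoint.
By right end: [0,2]  [3,5]  [3,6]  [6,7]  [7,9]  [4,10]  [6,12]  [6,13]  [13,14]  [15,16]
[0,2] uncovered → point at 2; [3,5] uncovered → point at 5; [6,7] uncovered → point at 7; [13,14] uncovered → point at 14; [15,16] uncovered → point at 16.
Points: 2, 5, 7, 14, 16 (5 total).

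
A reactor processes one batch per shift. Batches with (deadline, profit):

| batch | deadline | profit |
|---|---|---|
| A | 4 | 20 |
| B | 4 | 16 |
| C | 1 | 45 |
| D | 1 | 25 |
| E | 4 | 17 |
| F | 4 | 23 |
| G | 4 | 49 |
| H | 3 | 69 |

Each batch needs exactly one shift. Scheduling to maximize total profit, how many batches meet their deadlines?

Take jobs in profit order; each goes to the latest open slot no later than its deadline.
By profit: H(d3,69), G(d4,49), C(d1,45), D(d1,25), F(d4,23), A(d4,20), E(d4,17), B(d4,16)
H→slot 3; G→slot 4; C→slot 1; D skipped; F→slot 2; A skipped; E skipped; B skipped.
4 of 8 scheduled.

4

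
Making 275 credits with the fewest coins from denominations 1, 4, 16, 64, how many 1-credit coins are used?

275 − 4×64→19 − 1×16→3 − 3×1→0
Count of 1: 3

3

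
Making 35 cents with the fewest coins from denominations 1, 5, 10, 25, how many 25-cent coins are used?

1

Use the largest denomination that fits, subtract, and repeat.
35 = 1×25 + 1×10
Count of 25: 1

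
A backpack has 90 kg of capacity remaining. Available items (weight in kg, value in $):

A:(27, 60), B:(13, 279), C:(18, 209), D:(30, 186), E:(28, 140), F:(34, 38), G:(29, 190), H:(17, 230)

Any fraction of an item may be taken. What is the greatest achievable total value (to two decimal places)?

988.60

Greedy by value/weight ratio, highest first.
Ratios (sorted): B 21.46, H 13.53, C 11.61, G 6.55, D 6.20, E 5.00, A 2.22, F 1.12
take B (13 @ 279); take H (17 @ 230); take C (18 @ 209); take G (29 @ 190); take 13/30 of D → 80.60. Capacity used 90/90.
Total value = 988.60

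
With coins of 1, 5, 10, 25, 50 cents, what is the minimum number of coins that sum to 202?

Use the largest denomination that fits, subtract, and repeat.
202 = 4×50 + 2×1
Total coins = 4 + 2 = 6

6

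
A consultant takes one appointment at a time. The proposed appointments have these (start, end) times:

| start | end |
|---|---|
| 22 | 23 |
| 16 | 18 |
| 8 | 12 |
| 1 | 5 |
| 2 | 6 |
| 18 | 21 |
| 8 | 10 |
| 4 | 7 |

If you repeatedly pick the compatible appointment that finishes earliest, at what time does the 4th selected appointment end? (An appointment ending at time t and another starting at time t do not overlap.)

21

By end time: (1,5), (2,6), (4,7), (8,10), (8,12), (16,18), (18,21), (22,23).
Pick (1,5); next start ≥ 5 → (8,10); next start ≥ 10 → (16,18); next start ≥ 18 → (18,21); next start ≥ 21 → (22,23).
Selected: (1,5) (8,10) (16,18) (18,21) (22,23)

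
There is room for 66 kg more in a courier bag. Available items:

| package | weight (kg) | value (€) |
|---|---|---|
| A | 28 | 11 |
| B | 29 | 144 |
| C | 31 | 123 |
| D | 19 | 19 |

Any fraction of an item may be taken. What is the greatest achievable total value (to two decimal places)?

273.00

Greedy by value/weight ratio, highest first.
Ratios (sorted): B 4.97, C 3.97, D 1.00, A 0.39
take B (29 @ 144); take C (31 @ 123); take 6/19 of D → 6.00. Capacity used 66/66.
Total value = 273.00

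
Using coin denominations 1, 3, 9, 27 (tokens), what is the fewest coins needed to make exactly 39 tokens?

3

Use the largest denomination that fits, subtract, and repeat.
39 − 1×27→12 − 1×9→3 − 1×3→0
Total coins = 1 + 1 + 1 = 3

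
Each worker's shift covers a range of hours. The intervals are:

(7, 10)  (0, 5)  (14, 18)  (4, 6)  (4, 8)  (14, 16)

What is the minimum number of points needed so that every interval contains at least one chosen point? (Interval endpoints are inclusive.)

3

Sort by right endpoint; whenever an interval is uncovered, place a point at its right end.
By right end: [0,5]  [4,6]  [4,8]  [7,10]  [14,16]  [14,18]
[0,5] uncovered → point at 5; [7,10] uncovered → point at 10; [14,16] uncovered → point at 16.
Points: 5, 10, 16 (3 total).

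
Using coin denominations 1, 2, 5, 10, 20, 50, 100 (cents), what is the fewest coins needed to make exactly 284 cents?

7

Greedy: take as many of the largest coin as possible, then repeat with the remainder.
284 = 2×100 + 1×50 + 1×20 + 1×10 + 2×2
Total coins = 2 + 1 + 1 + 1 + 2 = 7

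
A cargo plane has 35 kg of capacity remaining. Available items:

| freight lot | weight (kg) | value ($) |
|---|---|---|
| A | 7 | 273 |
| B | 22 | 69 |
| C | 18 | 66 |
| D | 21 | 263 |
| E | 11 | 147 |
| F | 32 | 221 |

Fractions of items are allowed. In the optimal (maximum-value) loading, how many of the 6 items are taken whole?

2

Greedy by value/weight ratio, highest first.
Order: A (273/7=39.00) > E (147/11=13.36) > D (263/21=12.52) > F (221/32=6.91) > C (66/18=3.67) > B (69/22=3.14)
Fill: take A (7 @ 273) → take E (11 @ 147) → take 17/21 of D → 212.90; 35/35 used.
2 item(s) taken whole; one partial (take 17/21 of D).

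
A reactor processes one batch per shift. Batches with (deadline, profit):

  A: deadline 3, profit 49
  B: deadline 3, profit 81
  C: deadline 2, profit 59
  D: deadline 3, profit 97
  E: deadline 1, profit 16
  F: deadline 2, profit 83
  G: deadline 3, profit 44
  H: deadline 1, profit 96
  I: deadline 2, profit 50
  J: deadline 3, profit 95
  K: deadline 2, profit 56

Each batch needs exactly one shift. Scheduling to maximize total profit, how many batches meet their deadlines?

3

Take jobs in profit order; each goes to the latest open slot no later than its deadline.
By profit: D(d3,97), H(d1,96), J(d3,95), F(d2,83), B(d3,81), C(d2,59), K(d2,56), I(d2,50), A(d3,49), G(d3,44), E(d1,16)
D→slot 3; H→slot 1; J→slot 2; F skipped; B skipped; C skipped; K skipped; I skipped; A skipped; G skipped; E skipped.
3 of 11 scheduled.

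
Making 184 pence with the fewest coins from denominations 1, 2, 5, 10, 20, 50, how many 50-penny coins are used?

184 = 3×50 + 1×20 + 1×10 + 2×2
Count of 50: 3

3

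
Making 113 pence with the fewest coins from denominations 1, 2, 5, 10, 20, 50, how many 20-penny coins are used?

113 = 2×50 + 1×10 + 1×2 + 1×1
Count of 20: 0

0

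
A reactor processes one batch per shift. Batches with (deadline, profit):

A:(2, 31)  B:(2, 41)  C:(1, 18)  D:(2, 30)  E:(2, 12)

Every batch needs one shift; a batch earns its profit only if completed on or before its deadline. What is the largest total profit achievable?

72

Sort by profit descending; place each in the latest free slot ≤ its deadline.
Profit order: B=41 A=31 D=30 C=18 E=12
Assign: B→slot 2, A→slot 1, D skipped, C skipped, E skipped.
Slots: [1:A] [2:B]
Profit = 31 + 41 = 72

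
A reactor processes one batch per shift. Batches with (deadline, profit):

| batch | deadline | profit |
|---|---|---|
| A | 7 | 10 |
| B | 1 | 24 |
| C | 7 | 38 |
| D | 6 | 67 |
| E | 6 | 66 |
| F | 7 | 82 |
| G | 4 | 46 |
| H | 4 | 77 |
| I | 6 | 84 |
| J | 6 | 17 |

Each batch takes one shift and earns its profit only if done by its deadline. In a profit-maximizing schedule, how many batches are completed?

Sort by profit descending; place each in the latest free slot ≤ its deadline.
Profit order: I=84 F=82 H=77 D=67 E=66 G=46 C=38 B=24 J=17 A=10
Assign: I→slot 6, F→slot 7, H→slot 4, D→slot 5, E→slot 3, G→slot 2, C→slot 1, B skipped, J skipped, A skipped.
Slots: [1:C] [2:G] [3:E] [4:H] [5:D] [6:I] [7:F]
7 of 10 scheduled.

7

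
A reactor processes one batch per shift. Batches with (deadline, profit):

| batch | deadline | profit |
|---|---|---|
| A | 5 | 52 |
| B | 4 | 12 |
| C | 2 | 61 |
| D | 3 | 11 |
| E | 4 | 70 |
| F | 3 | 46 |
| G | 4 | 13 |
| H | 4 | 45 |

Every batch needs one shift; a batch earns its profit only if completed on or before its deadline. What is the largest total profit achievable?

Take jobs in profit order; each goes to the latest open slot no later than its deadline.
By profit: E(d4,70), C(d2,61), A(d5,52), F(d3,46), H(d4,45), G(d4,13), B(d4,12), D(d3,11)
E→slot 4; C→slot 2; A→slot 5; F→slot 3; H→slot 1; G skipped; B skipped; D skipped.
Profit = 45 + 61 + 46 + 70 + 52 = 274

274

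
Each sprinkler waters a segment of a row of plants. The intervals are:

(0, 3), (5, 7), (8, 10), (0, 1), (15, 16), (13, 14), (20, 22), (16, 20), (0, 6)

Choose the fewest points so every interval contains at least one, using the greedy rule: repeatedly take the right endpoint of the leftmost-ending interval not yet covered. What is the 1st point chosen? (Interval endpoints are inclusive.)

1

Sorted: [0,1] [0,3] [0,6] [5,7] [8,10] [13,14] [15,16] [16,20] [20,22]
{[0,1],[0,3],[0,6]} hit by 1; {[5,7]} hit by 7; {[8,10]} hit by 10; {[13,14]} hit by 14; {[15,16],[16,20]} hit by 16; {[20,22]} hit by 22.
Points: 1, 7, 10, 14, 16, 22 (6 total).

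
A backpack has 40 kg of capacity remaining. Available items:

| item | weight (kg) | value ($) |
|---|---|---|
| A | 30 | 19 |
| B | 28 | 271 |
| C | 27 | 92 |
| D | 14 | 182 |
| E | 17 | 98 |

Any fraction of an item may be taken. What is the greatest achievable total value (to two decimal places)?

Sort by value per unit weight and fill in that order.
Order: D (182/14=13.00) > B (271/28=9.68) > E (98/17=5.76) > C (92/27=3.41) > A (19/30=0.63)
Fill: take D (14 @ 182) → take 26/28 of B → 251.64; 40/40 used.
Total value = 433.64

433.64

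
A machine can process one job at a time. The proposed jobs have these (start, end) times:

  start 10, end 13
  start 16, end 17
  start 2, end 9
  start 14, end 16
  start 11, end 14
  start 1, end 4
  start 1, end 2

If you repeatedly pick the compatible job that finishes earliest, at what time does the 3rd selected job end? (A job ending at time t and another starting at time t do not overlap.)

13

By end time: (1,2), (1,4), (2,9), (10,13), (11,14), (14,16), (16,17).
Pick (1,2); next start ≥ 2 → (2,9); next start ≥ 9 → (10,13); next start ≥ 13 → (14,16); next start ≥ 16 → (16,17).
Selected: (1,2) (2,9) (10,13) (14,16) (16,17)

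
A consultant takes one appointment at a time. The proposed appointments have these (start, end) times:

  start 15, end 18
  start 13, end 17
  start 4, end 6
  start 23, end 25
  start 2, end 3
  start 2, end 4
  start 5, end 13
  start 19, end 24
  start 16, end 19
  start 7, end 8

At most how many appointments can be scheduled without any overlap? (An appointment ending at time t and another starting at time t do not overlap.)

5

Sorted by end: (2,3)  (2,4)  (4,6)  (7,8)  (5,13)  (13,17)  (15,18)  (16,19)  (19,24)  (23,25)
take (2,3); take (4,6); take (7,8); skip (5,13); take (13,17); take (19,24).
Selected 5 appointments.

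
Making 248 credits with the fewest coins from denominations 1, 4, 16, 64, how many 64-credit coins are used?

248 − 3×64→56 − 3×16→8 − 2×4→0
Count of 64: 3

3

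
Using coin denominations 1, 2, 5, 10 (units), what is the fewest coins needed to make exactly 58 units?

Greedy: take as many of the largest coin as possible, then repeat with the remainder.
58 − 5×10→8 − 1×5→3 − 1×2→1 − 1×1→0
Total coins = 5 + 1 + 1 + 1 = 8

8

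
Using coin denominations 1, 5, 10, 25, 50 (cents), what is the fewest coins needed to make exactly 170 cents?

5

Greedy: take as many of the largest coin as possible, then repeat with the remainder.
170 = 3×50 + 2×10
Total coins = 3 + 2 = 5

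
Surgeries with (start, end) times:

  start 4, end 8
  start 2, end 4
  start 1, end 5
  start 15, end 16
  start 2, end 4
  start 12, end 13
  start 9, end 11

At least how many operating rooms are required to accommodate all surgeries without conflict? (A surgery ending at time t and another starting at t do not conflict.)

3

Events (time:±→running): 1:+→1 2:+→2 2:+→3 … peak 3.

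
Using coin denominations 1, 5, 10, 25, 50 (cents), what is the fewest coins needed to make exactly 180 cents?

5

Greedy: take as many of the largest coin as possible, then repeat with the remainder.
180 = 3×50 + 1×25 + 1×5
Total coins = 3 + 1 + 1 = 5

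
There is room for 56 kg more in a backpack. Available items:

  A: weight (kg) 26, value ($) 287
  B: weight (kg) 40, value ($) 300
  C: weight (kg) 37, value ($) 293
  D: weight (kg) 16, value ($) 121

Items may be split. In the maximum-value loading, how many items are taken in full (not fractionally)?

Greedy by value/weight ratio, highest first.
Order: A (287/26=11.04) > C (293/37=7.92) > D (121/16=7.56) > B (300/40=7.50)
Fill: take A (26 @ 287) → take 30/37 of C → 237.57; 56/56 used.
1 item(s) taken whole; one partial (take 30/37 of C).

1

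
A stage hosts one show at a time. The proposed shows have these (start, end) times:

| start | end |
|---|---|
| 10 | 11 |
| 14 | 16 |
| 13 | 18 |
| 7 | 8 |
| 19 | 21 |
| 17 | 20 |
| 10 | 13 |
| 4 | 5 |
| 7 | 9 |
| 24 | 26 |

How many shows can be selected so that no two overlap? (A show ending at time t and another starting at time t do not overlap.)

6

Greedy by earliest finish: after sorting by end time, pick each interval compatible with the last pick.
By end time: (4,5), (7,8), (7,9), (10,11), (10,13), (14,16), (13,18), (17,20), (19,21), (24,26).
Pick (4,5); next start ≥ 5 → (7,8); next start ≥ 8 → (10,11); next start ≥ 11 → (14,16); next start ≥ 16 → (17,20); next start ≥ 20 → (24,26).
Selected 6 shows.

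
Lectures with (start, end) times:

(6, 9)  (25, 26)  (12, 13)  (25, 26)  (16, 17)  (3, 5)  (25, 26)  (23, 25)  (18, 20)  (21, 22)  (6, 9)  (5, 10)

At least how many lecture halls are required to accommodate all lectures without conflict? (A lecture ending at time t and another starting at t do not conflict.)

starts: [3, 5, 6, 6, 12, 16, 18, 21, 23, 25, 25, 25]
ends:   [5, 9, 9, 10, 13, 17, 20, 22, 25, 26, 26, 26]
s3→1 e5→0 s5→1 s6→2 s6→3  — peak 3.

3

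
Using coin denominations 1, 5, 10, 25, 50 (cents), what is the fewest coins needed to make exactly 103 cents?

5

103 = 2×50 + 3×1
Total coins = 2 + 3 = 5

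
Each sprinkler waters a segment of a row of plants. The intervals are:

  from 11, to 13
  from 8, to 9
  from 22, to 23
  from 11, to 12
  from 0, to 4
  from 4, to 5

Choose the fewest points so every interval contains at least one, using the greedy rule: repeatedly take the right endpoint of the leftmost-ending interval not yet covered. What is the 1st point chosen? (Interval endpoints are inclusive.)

4

Sorted: [0,4] [4,5] [8,9] [11,12] [11,13] [22,23]
{[0,4],[4,5]} hit by 4; {[8,9]} hit by 9; {[11,12],[11,13]} hit by 12; {[22,23]} hit by 23.
Points: 4, 9, 12, 23 (4 total).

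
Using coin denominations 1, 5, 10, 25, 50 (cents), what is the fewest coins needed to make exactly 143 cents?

Greedy: take as many of the largest coin as possible, then repeat with the remainder.
143 = 2×50 + 1×25 + 1×10 + 1×5 + 3×1
Total coins = 2 + 1 + 1 + 1 + 3 = 8

8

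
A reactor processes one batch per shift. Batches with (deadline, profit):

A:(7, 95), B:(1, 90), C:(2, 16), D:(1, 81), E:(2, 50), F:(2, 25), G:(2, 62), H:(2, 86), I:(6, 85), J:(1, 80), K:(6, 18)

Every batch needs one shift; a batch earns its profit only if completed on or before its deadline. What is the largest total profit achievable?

374

By profit: A(d7,95), B(d1,90), H(d2,86), I(d6,85), D(d1,81), J(d1,80), G(d2,62), E(d2,50), F(d2,25), K(d6,18), C(d2,16)
A→slot 7; B→slot 1; H→slot 2; I→slot 6; D skipped; J skipped; G skipped; E skipped; F skipped; K→slot 5; C skipped.
Profit = 90 + 86 + 18 + 85 + 95 = 374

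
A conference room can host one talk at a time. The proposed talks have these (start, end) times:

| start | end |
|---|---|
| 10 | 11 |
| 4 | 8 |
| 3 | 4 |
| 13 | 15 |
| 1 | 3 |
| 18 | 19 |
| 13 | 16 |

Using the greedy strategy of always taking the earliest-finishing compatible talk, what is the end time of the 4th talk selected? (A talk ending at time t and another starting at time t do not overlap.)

Order by finish time; keep every interval that doesn't clash with the previous kept one.
By end time: (1,3), (3,4), (4,8), (10,11), (13,15), (13,16), (18,19).
Pick (1,3); next start ≥ 3 → (3,4); next start ≥ 4 → (4,8); next start ≥ 8 → (10,11); next start ≥ 11 → (13,15); next start ≥ 15 → (18,19).
Selected: (1,3) (3,4) (4,8) (10,11) (13,15) (18,19)

11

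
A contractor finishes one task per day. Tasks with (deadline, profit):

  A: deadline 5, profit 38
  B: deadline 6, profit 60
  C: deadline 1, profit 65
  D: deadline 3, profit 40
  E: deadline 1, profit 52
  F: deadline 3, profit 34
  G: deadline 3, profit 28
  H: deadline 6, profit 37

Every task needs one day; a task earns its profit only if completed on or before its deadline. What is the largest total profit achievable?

Profit order: C=65 B=60 E=52 D=40 A=38 H=37 F=34 G=28
Assign: C→slot 1, B→slot 6, E skipped, D→slot 3, A→slot 5, H→slot 4, F→slot 2, G skipped.
Slots: [1:C] [2:F] [3:D] [4:H] [5:A] [6:B]
Profit = 65 + 34 + 40 + 37 + 38 + 60 = 274

274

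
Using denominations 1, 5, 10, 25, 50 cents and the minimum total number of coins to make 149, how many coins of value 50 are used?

149 − 2×50→49 − 1×25→24 − 2×10→4 − 4×1→0
Count of 50: 2

2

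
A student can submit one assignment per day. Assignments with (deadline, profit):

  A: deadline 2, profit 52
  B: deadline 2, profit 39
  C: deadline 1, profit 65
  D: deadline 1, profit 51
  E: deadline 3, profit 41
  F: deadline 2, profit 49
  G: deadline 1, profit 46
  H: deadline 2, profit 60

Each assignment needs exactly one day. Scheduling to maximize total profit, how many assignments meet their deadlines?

Take jobs in profit order; each goes to the latest open slot no later than its deadline.
Profit order: C=65 H=60 A=52 D=51 F=49 G=46 E=41 B=39
Assign: C→slot 1, H→slot 2, A skipped, D skipped, F skipped, G skipped, E→slot 3, B skipped.
Slots: [1:C] [2:H] [3:E]
3 of 8 scheduled.

3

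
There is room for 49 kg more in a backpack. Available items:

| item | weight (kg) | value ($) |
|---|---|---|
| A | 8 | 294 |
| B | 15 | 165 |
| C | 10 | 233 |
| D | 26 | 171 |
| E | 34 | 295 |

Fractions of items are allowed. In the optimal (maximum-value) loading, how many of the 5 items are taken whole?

3

Sort by value per unit weight and fill in that order.
Ratios (sorted): A 36.75, C 23.30, B 11.00, E 8.68, D 6.58
take A (8 @ 294); take C (10 @ 233); take B (15 @ 165); take 16/34 of E → 138.82. Capacity used 49/49.
3 item(s) taken whole; one partial (take 16/34 of E).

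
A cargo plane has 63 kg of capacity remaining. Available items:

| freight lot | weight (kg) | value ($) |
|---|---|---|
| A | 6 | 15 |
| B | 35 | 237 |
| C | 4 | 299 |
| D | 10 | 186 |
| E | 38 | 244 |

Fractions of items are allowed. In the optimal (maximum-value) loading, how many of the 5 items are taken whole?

3

Order: C (299/4=74.75) > D (186/10=18.60) > B (237/35=6.77) > E (244/38=6.42) > A (15/6=2.50)
Fill: take C (4 @ 299) → take D (10 @ 186) → take B (35 @ 237) → take 14/38 of E → 89.89; 63/63 used.
3 item(s) taken whole; one partial (take 14/38 of E).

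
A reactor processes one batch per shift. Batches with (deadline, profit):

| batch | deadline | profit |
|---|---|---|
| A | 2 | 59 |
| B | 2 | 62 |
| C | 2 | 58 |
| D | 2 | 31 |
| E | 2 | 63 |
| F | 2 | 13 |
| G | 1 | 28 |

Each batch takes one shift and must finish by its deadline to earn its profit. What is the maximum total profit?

125

By profit: E(d2,63), B(d2,62), A(d2,59), C(d2,58), D(d2,31), G(d1,28), F(d2,13)
E→slot 2; B→slot 1; A skipped; C skipped; D skipped; G skipped; F skipped.
Profit = 62 + 63 = 125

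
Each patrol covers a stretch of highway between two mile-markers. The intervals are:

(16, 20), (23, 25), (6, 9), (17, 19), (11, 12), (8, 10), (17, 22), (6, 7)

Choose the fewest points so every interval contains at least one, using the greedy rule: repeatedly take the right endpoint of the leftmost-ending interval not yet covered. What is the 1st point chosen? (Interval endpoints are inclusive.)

7

Process intervals by earliest right end; each time one isn't hit yet, stab at its right endpoint.
By right end: [6,7]  [6,9]  [8,10]  [11,12]  [17,19]  [16,20]  [17,22]  [23,25]
[6,7] uncovered → point at 7; [8,10] uncovered → point at 10; [11,12] uncovered → point at 12; [17,19] uncovered → point at 19; [23,25] uncovered → point at 25.
Points: 7, 10, 12, 19, 25 (5 total).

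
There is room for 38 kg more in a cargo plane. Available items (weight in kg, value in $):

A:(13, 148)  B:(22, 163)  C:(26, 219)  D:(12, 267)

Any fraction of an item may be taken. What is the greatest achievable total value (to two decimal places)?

524.50

Sort by value per unit weight and fill in that order.
Order: D (267/12=22.25) > A (148/13=11.38) > C (219/26=8.42) > B (163/22=7.41)
Fill: take D (12 @ 267) → take A (13 @ 148) → take 13/26 of C → 109.50; 38/38 used.
Total value = 524.50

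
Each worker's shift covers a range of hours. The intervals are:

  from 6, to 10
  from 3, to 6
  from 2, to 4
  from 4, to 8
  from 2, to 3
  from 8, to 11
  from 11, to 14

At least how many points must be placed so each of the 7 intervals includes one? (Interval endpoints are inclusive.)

Sorted: [2,3] [2,4] [3,6] [4,8] [6,10] [8,11] [11,14]
{[2,3],[2,4],[3,6]} hit by 3; {[4,8],[6,10],[8,11]} hit by 8; {[11,14]} hit by 14.
Points: 3, 8, 14 (3 total).

3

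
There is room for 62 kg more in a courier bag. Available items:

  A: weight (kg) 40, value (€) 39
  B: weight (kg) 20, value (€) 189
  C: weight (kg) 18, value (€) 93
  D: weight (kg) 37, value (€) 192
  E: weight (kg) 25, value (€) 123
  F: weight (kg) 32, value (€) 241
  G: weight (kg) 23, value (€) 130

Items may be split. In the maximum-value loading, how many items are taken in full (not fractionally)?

Sort by value per unit weight and fill in that order.
Ratios (sorted): B 9.45, F 7.53, G 5.65, D 5.19, C 5.17, E 4.92, A 0.97
take B (20 @ 189); take F (32 @ 241); take 10/23 of G → 56.52. Capacity used 62/62.
2 item(s) taken whole; one partial (take 10/23 of G).

2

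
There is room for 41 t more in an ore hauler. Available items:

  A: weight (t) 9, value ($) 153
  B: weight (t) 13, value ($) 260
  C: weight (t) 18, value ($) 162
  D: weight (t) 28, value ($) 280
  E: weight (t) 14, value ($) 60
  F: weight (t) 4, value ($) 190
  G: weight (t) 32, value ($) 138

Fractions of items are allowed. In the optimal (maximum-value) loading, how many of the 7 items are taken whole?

3

Greedy by value/weight ratio, highest first.
Ratios (sorted): F 47.50, B 20.00, A 17.00, D 10.00, C 9.00, G 4.31, E 4.29
take F (4 @ 190); take B (13 @ 260); take A (9 @ 153); take 15/28 of D → 150.00. Capacity used 41/41.
3 item(s) taken whole; one partial (take 15/28 of D).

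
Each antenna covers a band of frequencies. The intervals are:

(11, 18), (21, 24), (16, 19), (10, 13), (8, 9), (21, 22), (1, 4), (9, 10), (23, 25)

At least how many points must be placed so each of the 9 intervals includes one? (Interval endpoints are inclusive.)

6

Process intervals by earliest right end; each time one isn't hit yet, stab at its right endpoint.
By right end: [1,4]  [8,9]  [9,10]  [10,13]  [11,18]  [16,19]  [21,22]  [21,24]  [23,25]
[1,4] uncovered → point at 4; [8,9] uncovered → point at 9; [10,13] uncovered → point at 13; [16,19] uncovered → point at 19; [21,22] uncovered → point at 22; [23,25] uncovered → point at 25.
Points: 4, 9, 13, 19, 22, 25 (6 total).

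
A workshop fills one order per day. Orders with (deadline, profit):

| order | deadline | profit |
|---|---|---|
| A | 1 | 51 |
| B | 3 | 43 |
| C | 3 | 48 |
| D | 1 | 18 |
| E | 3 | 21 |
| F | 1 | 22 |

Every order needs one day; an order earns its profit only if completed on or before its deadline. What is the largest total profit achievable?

142

Sort by profit descending; place each in the latest free slot ≤ its deadline.
Profit order: A=51 C=48 B=43 F=22 E=21 D=18
Assign: A→slot 1, C→slot 3, B→slot 2, F skipped, E skipped, D skipped.
Slots: [1:A] [2:B] [3:C]
Profit = 51 + 43 + 48 = 142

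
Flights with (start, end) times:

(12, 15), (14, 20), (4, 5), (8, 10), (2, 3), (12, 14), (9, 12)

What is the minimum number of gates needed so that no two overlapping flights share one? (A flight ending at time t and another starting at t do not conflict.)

The answer is the maximum number of intervals overlapping at any instant.
starts: [2, 4, 8, 9, 12, 12, 14]
ends:   [3, 5, 10, 12, 14, 15, 20]
s2→1 e3→0 s4→1 e5→0 s8→1 s9→2  — peak 2.

2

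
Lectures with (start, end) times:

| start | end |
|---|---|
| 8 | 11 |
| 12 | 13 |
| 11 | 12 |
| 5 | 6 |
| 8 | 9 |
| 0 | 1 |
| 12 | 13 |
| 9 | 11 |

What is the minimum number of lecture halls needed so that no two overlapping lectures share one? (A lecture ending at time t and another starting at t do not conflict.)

The answer is the maximum number of intervals overlapping at any instant.
starts: [0, 5, 8, 8, 9, 11, 12, 12]
ends:   [1, 6, 9, 11, 11, 12, 13, 13]
s0→1 e1→0 s5→1 e6→0 s8→1 s8→2  — peak 2.

2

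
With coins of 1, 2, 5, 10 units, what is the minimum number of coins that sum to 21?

21 = 2×10 + 1×1
Total coins = 2 + 1 = 3

3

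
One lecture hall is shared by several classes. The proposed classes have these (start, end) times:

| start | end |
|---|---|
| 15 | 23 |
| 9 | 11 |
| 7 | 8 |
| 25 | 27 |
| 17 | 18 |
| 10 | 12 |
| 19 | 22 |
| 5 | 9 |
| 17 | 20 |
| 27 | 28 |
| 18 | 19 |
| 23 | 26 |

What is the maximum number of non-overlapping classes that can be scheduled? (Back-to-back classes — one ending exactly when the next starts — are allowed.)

7

Order by finish time; keep every interval that doesn't clash with the previous kept one.
Sorted by end: (7,8)  (5,9)  (9,11)  (10,12)  (17,18)  (18,19)  (17,20)  (19,22)  (15,23)  (23,26)  (25,27)  (27,28)
take (7,8); skip (5,9); take (9,11); skip (10,12); take (17,18); take (18,19); take (19,22); take (23,26); skip (25,27); take (27,28).
Selected 7 classes.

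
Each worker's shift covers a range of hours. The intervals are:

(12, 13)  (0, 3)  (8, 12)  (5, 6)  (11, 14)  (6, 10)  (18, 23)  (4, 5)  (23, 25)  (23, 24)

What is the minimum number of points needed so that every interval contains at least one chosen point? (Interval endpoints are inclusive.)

5

Sort by right endpoint; whenever an interval is uncovered, place a point at its right end.
Sorted: [0,3] [4,5] [5,6] [6,10] [8,12] [12,13] [11,14] [18,23] [23,24] [23,25]
{[0,3]} hit by 3; {[4,5],[5,6]} hit by 5; {[6,10],[8,12]} hit by 10; {[12,13],[11,14]} hit by 13; {[18,23],[23,24],[23,25]} hit by 23.
Points: 3, 5, 10, 13, 23 (5 total).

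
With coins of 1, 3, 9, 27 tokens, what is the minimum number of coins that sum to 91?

Greedy: take as many of the largest coin as possible, then repeat with the remainder.
91 − 3×27→10 − 1×9→1 − 1×1→0
Total coins = 3 + 1 + 1 = 5

5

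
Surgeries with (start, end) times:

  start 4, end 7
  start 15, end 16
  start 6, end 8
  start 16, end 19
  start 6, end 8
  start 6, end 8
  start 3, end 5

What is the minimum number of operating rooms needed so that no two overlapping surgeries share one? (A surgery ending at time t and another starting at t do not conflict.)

4

Events (time:±→running): 3:+→1 4:+→2 5:-→1 6:+→2 6:+→3 6:+→4 … peak 4.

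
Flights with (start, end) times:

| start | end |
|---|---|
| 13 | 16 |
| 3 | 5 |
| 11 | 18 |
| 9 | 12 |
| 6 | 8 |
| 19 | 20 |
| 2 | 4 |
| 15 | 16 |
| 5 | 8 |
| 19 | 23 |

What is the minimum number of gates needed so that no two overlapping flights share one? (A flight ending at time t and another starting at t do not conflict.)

starts: [2, 3, 5, 6, 9, 11, 13, 15, 19, 19]
ends:   [4, 5, 8, 8, 12, 16, 16, 18, 20, 23]
s2→1 s3→2 e4→1 e5→0 s5→1 s6→2 e8→1 e8→0 s9→1 s11→2 e12→1 s13→2 s15→3  — peak 3.

3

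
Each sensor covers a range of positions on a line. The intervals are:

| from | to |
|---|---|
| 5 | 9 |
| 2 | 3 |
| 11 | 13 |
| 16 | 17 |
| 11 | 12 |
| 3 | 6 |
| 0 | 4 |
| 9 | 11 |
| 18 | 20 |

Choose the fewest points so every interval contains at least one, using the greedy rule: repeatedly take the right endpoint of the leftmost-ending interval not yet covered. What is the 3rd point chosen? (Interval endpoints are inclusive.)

Sort by right endpoint; whenever an interval is uncovered, place a point at its right end.
By right end: [2,3]  [0,4]  [3,6]  [5,9]  [9,11]  [11,12]  [11,13]  [16,17]  [18,20]
[2,3] uncovered → point at 3; [5,9] uncovered → point at 9; [11,12] uncovered → point at 12; [16,17] uncovered → point at 17; [18,20] uncovered → point at 20.
Points: 3, 9, 12, 17, 20 (5 total).

12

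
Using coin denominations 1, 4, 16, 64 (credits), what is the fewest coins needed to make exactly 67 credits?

4

Use the largest denomination that fits, subtract, and repeat.
67 = 1×64 + 3×1
Total coins = 1 + 3 = 4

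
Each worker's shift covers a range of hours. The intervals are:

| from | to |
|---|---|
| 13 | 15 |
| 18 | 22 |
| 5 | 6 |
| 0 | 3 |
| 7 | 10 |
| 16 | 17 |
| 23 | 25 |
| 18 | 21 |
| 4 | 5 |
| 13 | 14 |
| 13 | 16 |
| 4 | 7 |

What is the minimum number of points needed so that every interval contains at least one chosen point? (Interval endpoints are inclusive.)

7

Process intervals by earliest right end; each time one isn't hit yet, stab at its right endpoint.
By right end: [0,3]  [4,5]  [5,6]  [4,7]  [7,10]  [13,14]  [13,15]  [13,16]  [16,17]  [18,21]  [18,22]  [23,25]
[0,3] uncovered → point at 3; [4,5] uncovered → point at 5; [7,10] uncovered → point at 10; [13,14] uncovered → point at 14; [16,17] uncovered → point at 17; [18,21] uncovered → point at 21; [23,25] uncovered → point at 25.
Points: 3, 5, 10, 14, 17, 21, 25 (7 total).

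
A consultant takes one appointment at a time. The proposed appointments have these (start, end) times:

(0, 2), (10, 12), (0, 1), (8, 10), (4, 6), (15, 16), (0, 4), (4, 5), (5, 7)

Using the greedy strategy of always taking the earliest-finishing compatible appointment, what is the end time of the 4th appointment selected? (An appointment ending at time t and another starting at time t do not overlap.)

Order by finish time; keep every interval that doesn't clash with the previous kept one.
By end time: (0,1), (0,2), (0,4), (4,5), (4,6), (5,7), (8,10), (10,12), (15,16).
Pick (0,1); next start ≥ 1 → (4,5); next start ≥ 5 → (5,7); next start ≥ 7 → (8,10); next start ≥ 10 → (10,12); next start ≥ 12 → (15,16).
Selected: (0,1) (4,5) (5,7) (8,10) (10,12) (15,16)

10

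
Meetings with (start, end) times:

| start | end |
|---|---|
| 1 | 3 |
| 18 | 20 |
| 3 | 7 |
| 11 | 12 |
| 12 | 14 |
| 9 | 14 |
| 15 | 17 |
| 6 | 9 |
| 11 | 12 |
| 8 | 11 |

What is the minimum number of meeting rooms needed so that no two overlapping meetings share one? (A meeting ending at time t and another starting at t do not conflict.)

starts: [1, 3, 6, 8, 9, 11, 11, 12, 15, 18]
ends:   [3, 7, 9, 11, 12, 12, 14, 14, 17, 20]
s1→1 e3→0 s3→1 s6→2 e7→1 s8→2 e9→1 s9→2 e11→1 s11→2 s11→3  — peak 3.

3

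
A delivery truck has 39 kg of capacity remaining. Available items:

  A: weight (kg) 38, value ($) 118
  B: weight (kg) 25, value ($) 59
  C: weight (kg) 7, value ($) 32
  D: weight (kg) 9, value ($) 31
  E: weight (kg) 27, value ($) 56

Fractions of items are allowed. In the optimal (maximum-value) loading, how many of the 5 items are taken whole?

2

Greedy by value/weight ratio, highest first.
Order: C (32/7=4.57) > D (31/9=3.44) > A (118/38=3.11) > B (59/25=2.36) > E (56/27=2.07)
Fill: take C (7 @ 32) → take D (9 @ 31) → take 23/38 of A → 71.42; 39/39 used.
2 item(s) taken whole; one partial (take 23/38 of A).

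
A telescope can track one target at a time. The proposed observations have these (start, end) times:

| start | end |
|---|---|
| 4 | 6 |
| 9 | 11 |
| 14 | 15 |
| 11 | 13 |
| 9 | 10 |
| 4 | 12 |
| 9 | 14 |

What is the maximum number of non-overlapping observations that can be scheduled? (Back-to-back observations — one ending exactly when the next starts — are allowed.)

4

Greedy by earliest finish: after sorting by end time, pick each interval compatible with the last pick.
Sorted by end: (4,6)  (9,10)  (9,11)  (4,12)  (11,13)  (9,14)  (14,15)
take (4,6); take (9,10); skip (9,11); take (11,13); skip (9,14); take (14,15).
Selected 4 observations.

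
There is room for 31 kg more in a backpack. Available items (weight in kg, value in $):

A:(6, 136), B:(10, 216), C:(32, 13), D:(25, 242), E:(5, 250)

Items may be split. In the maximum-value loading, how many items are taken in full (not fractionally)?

3

Sort by value per unit weight and fill in that order.
Ratios (sorted): E 50.00, A 22.67, B 21.60, D 9.68, C 0.41
take E (5 @ 250); take A (6 @ 136); take B (10 @ 216); take 10/25 of D → 96.80. Capacity used 31/31.
3 item(s) taken whole; one partial (take 10/25 of D).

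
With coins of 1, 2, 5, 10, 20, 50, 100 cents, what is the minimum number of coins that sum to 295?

Use the largest denomination that fits, subtract, and repeat.
295 = 2×100 + 1×50 + 2×20 + 1×5
Total coins = 2 + 1 + 2 + 1 = 6

6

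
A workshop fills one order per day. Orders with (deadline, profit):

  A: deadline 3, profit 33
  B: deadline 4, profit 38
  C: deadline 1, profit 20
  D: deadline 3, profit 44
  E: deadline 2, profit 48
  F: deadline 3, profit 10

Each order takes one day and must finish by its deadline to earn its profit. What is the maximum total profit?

163

Sort by profit descending; place each in the latest free slot ≤ its deadline.
Profit order: E=48 D=44 B=38 A=33 C=20 F=10
Assign: E→slot 2, D→slot 3, B→slot 4, A→slot 1, C skipped, F skipped.
Slots: [1:A] [2:E] [3:D] [4:B]
Profit = 33 + 48 + 44 + 38 = 163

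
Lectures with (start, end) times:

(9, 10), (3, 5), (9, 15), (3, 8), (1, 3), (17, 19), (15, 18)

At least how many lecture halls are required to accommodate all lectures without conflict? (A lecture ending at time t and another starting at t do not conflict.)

Count concurrent intervals with a sweep; the peak is the room count.
Events (time:±→running): 1:+→1 3:-→0 3:+→1 3:+→2 … peak 2.

2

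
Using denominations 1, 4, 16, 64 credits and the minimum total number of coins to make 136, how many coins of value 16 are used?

0

136 = 2×64 + 2×4
Count of 16: 0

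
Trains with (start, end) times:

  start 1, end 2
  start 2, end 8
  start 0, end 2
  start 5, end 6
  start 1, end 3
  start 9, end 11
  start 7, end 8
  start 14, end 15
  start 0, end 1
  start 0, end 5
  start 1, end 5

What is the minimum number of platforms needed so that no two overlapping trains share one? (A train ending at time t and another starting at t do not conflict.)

The answer is the maximum number of intervals overlapping at any instant.
Events (time:±→running): 0:+→1 0:+→2 0:+→3 1:-→2 1:+→3 1:+→4 1:+→5 … peak 5.

5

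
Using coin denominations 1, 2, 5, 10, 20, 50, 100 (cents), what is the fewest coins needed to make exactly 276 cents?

276 − 2×100→76 − 1×50→26 − 1×20→6 − 1×5→1 − 1×1→0
Total coins = 2 + 1 + 1 + 1 + 1 = 6

6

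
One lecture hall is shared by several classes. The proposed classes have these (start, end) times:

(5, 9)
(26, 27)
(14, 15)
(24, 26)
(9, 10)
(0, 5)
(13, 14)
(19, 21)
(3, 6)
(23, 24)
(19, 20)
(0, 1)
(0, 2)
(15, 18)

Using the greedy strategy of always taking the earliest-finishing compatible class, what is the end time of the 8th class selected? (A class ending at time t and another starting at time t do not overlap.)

24

Greedy by earliest finish: after sorting by end time, pick each interval compatible with the last pick.
Sorted by end: (0,1)  (0,2)  (0,5)  (3,6)  (5,9)  (9,10)  (13,14)  (14,15)  (15,18)  (19,20)  (19,21)  (23,24)  (24,26)  (26,27)
take (0,1); skip (0,2); skip (0,5); take (3,6); take (9,10); take (13,14); take (14,15); take (15,18); take (19,20); take (23,24); take (24,26); take (26,27).
Selected: (0,1) (3,6) (9,10) (13,14) (14,15) (15,18) (19,20) (23,24) (24,26) (26,27)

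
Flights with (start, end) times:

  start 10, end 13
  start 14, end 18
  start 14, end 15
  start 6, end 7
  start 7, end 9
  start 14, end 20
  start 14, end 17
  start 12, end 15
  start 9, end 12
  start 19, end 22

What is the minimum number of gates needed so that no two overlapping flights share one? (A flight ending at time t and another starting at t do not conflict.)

5

The answer is the maximum number of intervals overlapping at any instant.
starts: [6, 7, 9, 10, 12, 14, 14, 14, 14, 19]
ends:   [7, 9, 12, 13, 15, 15, 17, 18, 20, 22]
s6→1 e7→0 s7→1 e9→0 s9→1 s10→2 e12→1 s12→2 e13→1 s14→2 s14→3 s14→4 s14→5  — peak 5.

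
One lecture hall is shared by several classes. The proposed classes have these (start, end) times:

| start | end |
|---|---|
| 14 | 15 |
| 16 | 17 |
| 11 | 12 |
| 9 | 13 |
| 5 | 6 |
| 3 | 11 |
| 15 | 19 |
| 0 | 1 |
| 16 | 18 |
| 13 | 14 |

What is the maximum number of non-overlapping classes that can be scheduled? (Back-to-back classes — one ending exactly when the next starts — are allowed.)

Sort by end time and greedily take each interval whose start is ≥ the last chosen end.
Sorted by end: (0,1)  (5,6)  (3,11)  (11,12)  (9,13)  (13,14)  (14,15)  (16,17)  (16,18)  (15,19)
take (0,1); take (5,6); skip (3,11); take (11,12); skip (9,13); take (13,14); take (14,15); take (16,17); skip (16,18); skip (15,19).
Selected 6 classes.

6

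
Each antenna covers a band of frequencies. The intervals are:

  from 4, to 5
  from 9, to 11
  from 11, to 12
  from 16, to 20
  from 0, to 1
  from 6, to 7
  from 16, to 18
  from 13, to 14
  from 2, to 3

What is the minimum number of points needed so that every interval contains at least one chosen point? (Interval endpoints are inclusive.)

By right end: [0,1]  [2,3]  [4,5]  [6,7]  [9,11]  [11,12]  [13,14]  [16,18]  [16,20]
[0,1] uncovered → point at 1; [2,3] uncovered → point at 3; [4,5] uncovered → point at 5; [6,7] uncovered → point at 7; [9,11] uncovered → point at 11; [13,14] uncovered → point at 14; [16,18] uncovered → point at 18.
Points: 1, 3, 5, 7, 11, 14, 18 (7 total).

7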